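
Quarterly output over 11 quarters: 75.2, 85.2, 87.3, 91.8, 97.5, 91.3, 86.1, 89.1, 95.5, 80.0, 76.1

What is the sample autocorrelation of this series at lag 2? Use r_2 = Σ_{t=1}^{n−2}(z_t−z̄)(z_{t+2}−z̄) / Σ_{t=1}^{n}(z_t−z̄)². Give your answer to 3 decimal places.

Mean z̄ = (75.2 + 85.2 + 87.3 + 91.8 + 97.5 + 91.3 + 86.1 + 89.1 + 95.5 + 80.0 + 76.1)/11 = 86.8273
Numerator Σ_{t=1}^{9}(z_t−z̄)(z_{t+2}−z̄) = -98.7569
Denominator Σ(z_t−z̄)² = 539.3018
r_2 = -98.7569 / 539.3018 = -0.183

-0.183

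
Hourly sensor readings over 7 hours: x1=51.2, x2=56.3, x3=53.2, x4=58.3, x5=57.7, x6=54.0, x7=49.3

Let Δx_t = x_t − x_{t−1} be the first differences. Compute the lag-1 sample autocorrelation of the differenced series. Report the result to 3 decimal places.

First differences Δx: 5.1, -3.1, 5.1, -0.6, -3.7, -4.7
Mean of differences = -0.3167
Numerator Σ(Δx_t−Δx̄)(Δx_{t+1}−Δx̄) = -15.8986
Denominator Σ(Δx_t−Δx̄)² = 97.1683
r_1(Δx) = -15.8986 / 97.1683 = -0.164

-0.164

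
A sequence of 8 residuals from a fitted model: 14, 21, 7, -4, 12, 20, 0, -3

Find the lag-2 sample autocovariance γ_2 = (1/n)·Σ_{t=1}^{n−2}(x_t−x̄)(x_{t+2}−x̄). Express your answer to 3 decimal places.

-59.426

Mean x̄ = (14 + 21 + 7 − 4 + 12 + 20 + 0 − 3)/8 = 8.3750
Deviations: 5.6250, 12.6250, -1.3750, -12.3750, 3.6250, 11.6250, -8.3750, -11.3750
Σ_{t=1}^{6}(x_t−x̄)(x_{t+2}−x̄) = -475.4063
γ_2 = -475.4063 / 8 = -59.426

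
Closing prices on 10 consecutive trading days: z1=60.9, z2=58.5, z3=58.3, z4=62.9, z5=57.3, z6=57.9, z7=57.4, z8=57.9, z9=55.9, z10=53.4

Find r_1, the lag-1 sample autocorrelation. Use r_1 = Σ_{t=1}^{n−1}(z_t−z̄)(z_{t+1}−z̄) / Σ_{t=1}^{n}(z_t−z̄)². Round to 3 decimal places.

0.162

Mean z̄ = (60.9 + 58.5 + 58.3 + 62.9 + 57.3 + 57.9 + 57.4 + 57.9 + 55.9 + 53.4)/10 = 58.0400
Numerator Σ_{t=1}^{9}(z_t−z̄)(z_{t+1}−z̄) = 9.6144
Denominator Σ(z_t−z̄)² = 59.1840
r_1 = 9.6144 / 59.1840 = 0.162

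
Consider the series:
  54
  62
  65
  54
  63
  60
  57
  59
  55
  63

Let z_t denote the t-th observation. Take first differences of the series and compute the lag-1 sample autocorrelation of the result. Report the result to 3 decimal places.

-0.451

First differences Δz: 8, 3, -11, 9, -3, -3, 2, -4, 8
Mean of differences = 1.0000
Numerator Σ(Δz_t−Δz̄)(Δz_{t+1}−Δz̄) = -166.0000
Denominator Σ(Δz_t−Δz̄)² = 368.0000
r_1(Δz) = -166.0000 / 368.0000 = -0.451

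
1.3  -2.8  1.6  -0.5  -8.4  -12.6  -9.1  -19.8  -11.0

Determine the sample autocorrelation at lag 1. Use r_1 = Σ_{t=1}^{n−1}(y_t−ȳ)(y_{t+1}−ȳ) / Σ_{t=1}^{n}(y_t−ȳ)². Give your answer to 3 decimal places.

0.514

Mean ȳ = (1.3 − 2.8 + 1.6 − 0.5 − 8.4 − 12.6 − 9.1 − 19.8 − 11.0)/9 = -6.8111
Numerator Σ_{t=1}^{8}(y_t−ȳ)(y_{t+1}−ȳ) = 215.9154
Denominator Σ(y_t−ȳ)² = 419.9889
r_1 = 215.9154 / 419.9889 = 0.514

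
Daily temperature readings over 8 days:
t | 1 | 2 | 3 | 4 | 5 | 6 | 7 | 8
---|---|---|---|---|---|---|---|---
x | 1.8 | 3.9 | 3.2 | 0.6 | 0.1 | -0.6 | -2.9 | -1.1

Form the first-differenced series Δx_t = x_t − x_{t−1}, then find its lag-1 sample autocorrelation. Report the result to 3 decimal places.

First differences Δx: 2.1, -0.7, -2.6, -0.5, -0.7, -2.3, 1.8
Mean of differences = -0.4143
Numerator Σ(Δx_t−Δx̄)(Δx_{t+1}−Δx̄) = -3.5188
Denominator Σ(Δx_t−Δx̄)² = 19.7286
r_1(Δx) = -3.5188 / 19.7286 = -0.178

-0.178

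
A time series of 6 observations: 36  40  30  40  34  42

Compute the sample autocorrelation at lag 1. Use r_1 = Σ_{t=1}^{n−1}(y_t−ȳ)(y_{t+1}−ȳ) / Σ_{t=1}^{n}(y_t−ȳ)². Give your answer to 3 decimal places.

-0.676

Mean ȳ = (36 + 40 + 30 + 40 + 34 + 42)/6 = 37.0000
Σ(y_t−ȳ)(y_{t+1}−ȳ) = (-3.0000) + (-21.0000) + (-21.0000) + (-9.0000) + (-15.0000) = -69.0000
Denominator Σ(y_t−ȳ)² = 102.0000
r_1 = -69.0000 / 102.0000 = -0.676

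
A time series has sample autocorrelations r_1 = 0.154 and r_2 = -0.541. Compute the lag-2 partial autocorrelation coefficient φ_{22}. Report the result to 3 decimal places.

φ_{22} = (r_2 − r_1²) / (1 − r_1²)
r_1² = (0.154)² = 0.023716
Numerator = -0.541 − 0.0237 = -0.5647; denominator = 1 − 0.0237 = 0.9763
φ_{22} = -0.5647 / 0.9763 = -0.578

-0.578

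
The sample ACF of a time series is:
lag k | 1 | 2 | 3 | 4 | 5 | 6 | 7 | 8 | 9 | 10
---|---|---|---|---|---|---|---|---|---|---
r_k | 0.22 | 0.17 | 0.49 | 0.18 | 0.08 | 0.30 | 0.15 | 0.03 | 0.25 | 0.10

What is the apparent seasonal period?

The largest autocorrelation is r_3 = 0.49, with weaker echoes at lags 6 (0.30) and 9 (0.25); the remaining lags stay at or below 0.22.
The dominant spike at lag 3 indicates a seasonal period of 3.

3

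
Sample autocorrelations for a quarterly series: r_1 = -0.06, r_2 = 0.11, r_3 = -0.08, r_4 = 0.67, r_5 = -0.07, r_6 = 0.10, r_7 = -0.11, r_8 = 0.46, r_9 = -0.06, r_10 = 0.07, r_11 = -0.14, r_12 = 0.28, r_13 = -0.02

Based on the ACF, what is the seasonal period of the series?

4

The largest autocorrelation is r_4 = 0.67, with weaker echoes at lags 8 (0.46) and 12 (0.28); the remaining lags stay at or below 0.11.
The dominant spike at lag 4 indicates a seasonal period of 4.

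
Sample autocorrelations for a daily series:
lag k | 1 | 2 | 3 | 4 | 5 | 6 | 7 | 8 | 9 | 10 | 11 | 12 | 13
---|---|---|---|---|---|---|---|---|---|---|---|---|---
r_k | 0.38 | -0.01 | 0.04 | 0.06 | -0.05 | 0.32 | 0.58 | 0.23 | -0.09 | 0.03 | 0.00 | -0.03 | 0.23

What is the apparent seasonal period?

The largest autocorrelation is r_7 = 0.58; the remaining lags stay at or below 0.38.
The dominant spike at lag 7 indicates a seasonal period of 7.

7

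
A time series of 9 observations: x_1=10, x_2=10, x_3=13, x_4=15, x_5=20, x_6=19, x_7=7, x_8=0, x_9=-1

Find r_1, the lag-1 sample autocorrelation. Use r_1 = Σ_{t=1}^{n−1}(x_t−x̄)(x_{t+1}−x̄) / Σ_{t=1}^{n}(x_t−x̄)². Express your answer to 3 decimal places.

0.593

Mean x̄ = (10 + 10 + 13 + 15 + 20 + 19 + 7 + 0 − 1)/9 = 10.3333
Numerator Σ_{t=1}^{8}(x_t−x̄)(x_{t+1}−x̄) = 263.2222
Denominator Σ(x_t−x̄)² = 444.0000
r_1 = 263.2222 / 444.0000 = 0.593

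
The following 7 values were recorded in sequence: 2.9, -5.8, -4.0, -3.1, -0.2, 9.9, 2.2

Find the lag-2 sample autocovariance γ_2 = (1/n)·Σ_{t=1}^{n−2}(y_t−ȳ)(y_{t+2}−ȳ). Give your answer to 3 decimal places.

Mean ȳ = (2.9 − 5.8 − 4.0 − 3.1 − 0.2 + 9.9 + 2.2)/7 = 0.2714
Σ_{t=1}^{5}(y_t−ȳ)(y_{t+2}−ȳ) = -22.1159
γ_2 = -22.1159 / 7 = -3.159

-3.159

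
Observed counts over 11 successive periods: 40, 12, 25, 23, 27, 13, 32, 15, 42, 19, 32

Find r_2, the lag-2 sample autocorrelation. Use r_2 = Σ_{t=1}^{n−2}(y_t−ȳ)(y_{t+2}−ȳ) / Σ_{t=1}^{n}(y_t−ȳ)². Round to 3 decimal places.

Mean ȳ = (40 + 12 + 25 + 23 + 27 + 13 + 32 + 15 + 42 + 19 + 32)/11 = 25.4545
Numerator Σ_{t=1}^{9}(y_t−ȳ)(y_{t+2}−ȳ) = 480.6777
Denominator Σ(y_t−ȳ)² = 1066.7273
r_2 = 480.6777 / 1066.7273 = 0.451

0.451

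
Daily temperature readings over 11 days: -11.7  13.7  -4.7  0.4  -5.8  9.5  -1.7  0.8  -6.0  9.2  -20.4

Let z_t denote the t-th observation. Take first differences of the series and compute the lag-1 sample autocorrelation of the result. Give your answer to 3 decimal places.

-0.571

First differences Δz: 25.4, -18.4, 5.1, -6.2, 15.3, -11.2, 2.5, -6.8, 15.2, -29.6
Mean of differences = -0.8700
Numerator Σ(Δz_t−Δz̄)(Δz_{t+1}−Δz̄) = -1461.9919
Denominator Σ(Δz_t−Δz̄)² = 2559.8210
r_1(Δz) = -1461.9919 / 2559.8210 = -0.571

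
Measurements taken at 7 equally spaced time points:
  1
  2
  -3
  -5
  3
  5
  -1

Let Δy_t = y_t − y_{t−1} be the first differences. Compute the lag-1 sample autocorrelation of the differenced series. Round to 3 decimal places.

First differences Δy: 1, -5, -2, 8, 2, -6
Mean of differences = -0.3333
Numerator Σ(Δy_t−Δȳ)(Δy_{t+1}−Δȳ) = -6.1111
Denominator Σ(Δy_t−Δȳ)² = 133.3333
r_1(Δy) = -6.1111 / 133.3333 = -0.046

-0.046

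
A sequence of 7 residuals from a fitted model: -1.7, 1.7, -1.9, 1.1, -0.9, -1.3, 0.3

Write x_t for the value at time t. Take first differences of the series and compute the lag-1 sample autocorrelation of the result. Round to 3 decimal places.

First differences Δx: 3.4, -3.6, 3.0, -2.0, -0.4, 1.6
Mean of differences = 0.3333
Numerator Σ(Δx_t−Δx̄)(Δx_{t+1}−Δx̄) = -27.9911
Denominator Σ(Δx_t−Δx̄)² = 39.5733
r_1(Δx) = -27.9911 / 39.5733 = -0.707

-0.707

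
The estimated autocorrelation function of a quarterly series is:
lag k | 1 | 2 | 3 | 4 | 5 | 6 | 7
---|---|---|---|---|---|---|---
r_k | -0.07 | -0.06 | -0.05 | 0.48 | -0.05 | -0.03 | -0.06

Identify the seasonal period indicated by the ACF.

The largest autocorrelation is r_4 = 0.48; the remaining lags stay at or below -0.03.
The dominant spike at lag 4 indicates a seasonal period of 4.

4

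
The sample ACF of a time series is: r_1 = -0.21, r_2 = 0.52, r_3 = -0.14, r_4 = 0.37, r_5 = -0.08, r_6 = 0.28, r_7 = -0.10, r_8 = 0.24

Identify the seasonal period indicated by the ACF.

2

The largest autocorrelation is r_2 = 0.52, with weaker echoes at lags 4 (0.37), 6 (0.28) and 8 (0.24); the remaining lags stay at or below -0.08.
The dominant spike at lag 2 indicates a seasonal period of 2.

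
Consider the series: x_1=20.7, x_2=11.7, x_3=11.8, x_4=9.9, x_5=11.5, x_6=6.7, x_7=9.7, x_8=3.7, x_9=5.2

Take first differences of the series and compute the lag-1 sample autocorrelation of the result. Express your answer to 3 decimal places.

First differences Δx: -9.0, 0.1, -1.9, 1.6, -4.8, 3.0, -6.0, 1.5
Mean of differences = -1.9375
Numerator Σ(Δx_t−Δx̄)(Δx_{t+1}−Δx̄) = -72.4639
Denominator Σ(Δx_t−Δx̄)² = 127.4388
r_1(Δx) = -72.4639 / 127.4388 = -0.569

-0.569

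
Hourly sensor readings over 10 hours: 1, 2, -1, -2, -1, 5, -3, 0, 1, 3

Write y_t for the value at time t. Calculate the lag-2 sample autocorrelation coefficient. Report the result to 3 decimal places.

Mean ȳ = (1 + 2 − 1 − 2 − 1 + 5 − 3 + 0 + 1 + 3)/10 = 0.5000
Numerator Σ_{t=1}^{8}(y_t−ȳ)(y_{t+2}−ȳ) = -13.5000
Denominator Σ(y_t−ȳ)² = 52.5000
r_2 = -13.5000 / 52.5000 = -0.257

-0.257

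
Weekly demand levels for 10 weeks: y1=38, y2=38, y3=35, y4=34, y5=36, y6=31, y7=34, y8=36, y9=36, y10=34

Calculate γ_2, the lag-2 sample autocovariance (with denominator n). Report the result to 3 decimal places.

-0.528

Mean ȳ = (38 + 38 + 35 + 34 + 36 + 31 + 34 + 36 + 36 + 34)/10 = 35.2000
Σ_{t=1}^{8}(y_t−ȳ)(y_{t+2}−ȳ) = -5.2800
γ_2 = -5.2800 / 10 = -0.528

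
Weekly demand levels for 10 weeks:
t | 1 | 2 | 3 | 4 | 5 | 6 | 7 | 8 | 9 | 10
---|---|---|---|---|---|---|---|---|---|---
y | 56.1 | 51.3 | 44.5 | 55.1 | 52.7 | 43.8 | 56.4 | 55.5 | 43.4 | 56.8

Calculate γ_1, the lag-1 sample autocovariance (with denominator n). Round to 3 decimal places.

Mean ȳ = (56.1 + 51.3 + 44.5 + 55.1 + 52.7 + 43.8 + 56.4 + 55.5 + 43.4 + 56.8)/10 = 51.5600
Σ_{t=1}^{9}(y_t−ȳ)(y_{t+1}−ȳ) = -122.5456
γ_1 = -122.5456 / 10 = -12.255

-12.255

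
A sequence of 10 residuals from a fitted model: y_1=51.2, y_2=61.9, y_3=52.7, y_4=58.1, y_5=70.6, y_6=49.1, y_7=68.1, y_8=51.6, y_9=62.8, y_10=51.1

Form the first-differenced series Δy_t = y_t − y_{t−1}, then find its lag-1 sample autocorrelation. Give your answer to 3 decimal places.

First differences Δy: 10.7, -9.2, 5.4, 12.5, -21.5, 19.0, -16.5, 11.2, -11.7
Mean of differences = -0.0111
Numerator Σ(Δy_t−Δȳ)(Δy_{t+1}−Δȳ) = -1387.2001
Denominator Σ(Δy_t−Δȳ)² = 1742.3689
r_1(Δy) = -1387.2001 / 1742.3689 = -0.796

-0.796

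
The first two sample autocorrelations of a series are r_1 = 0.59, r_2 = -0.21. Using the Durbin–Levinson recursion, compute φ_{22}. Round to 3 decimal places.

φ_{22} = (r_2 − r_1²) / (1 − r_1²)
r_1² = (0.59)² = 0.3481
Numerator = -0.21 − 0.3481 = -0.5581; denominator = 1 − 0.3481 = 0.6519
φ_{22} = -0.5581 / 0.6519 = -0.856

-0.856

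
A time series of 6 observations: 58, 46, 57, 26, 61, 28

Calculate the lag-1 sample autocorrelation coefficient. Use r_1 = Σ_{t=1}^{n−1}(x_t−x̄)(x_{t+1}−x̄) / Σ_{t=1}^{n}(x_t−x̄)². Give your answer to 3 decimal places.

Mean x̄ = (58 + 46 + 57 + 26 + 61 + 28)/6 = 46.0000
Deviations from mean: 12.0000, 0.0000, 11.0000, -20.0000, 15.0000, -18.0000
Σ(x_t−x̄)(x_{t+1}−x̄) = (0.0000) + (0.0000) + (-220.0000) + (-300.0000) + (-270.0000) = -790.0000
Denominator Σ(x_t−x̄)² = 1214.0000
r_1 = -790.0000 / 1214.0000 = -0.651

-0.651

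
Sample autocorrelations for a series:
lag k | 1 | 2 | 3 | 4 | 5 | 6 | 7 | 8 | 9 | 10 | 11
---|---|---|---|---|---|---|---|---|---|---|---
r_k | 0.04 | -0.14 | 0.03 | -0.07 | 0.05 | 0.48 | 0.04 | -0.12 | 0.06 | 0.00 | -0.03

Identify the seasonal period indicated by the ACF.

6

The largest autocorrelation is r_6 = 0.48; the remaining lags stay at or below 0.06.
The dominant spike at lag 6 indicates a seasonal period of 6.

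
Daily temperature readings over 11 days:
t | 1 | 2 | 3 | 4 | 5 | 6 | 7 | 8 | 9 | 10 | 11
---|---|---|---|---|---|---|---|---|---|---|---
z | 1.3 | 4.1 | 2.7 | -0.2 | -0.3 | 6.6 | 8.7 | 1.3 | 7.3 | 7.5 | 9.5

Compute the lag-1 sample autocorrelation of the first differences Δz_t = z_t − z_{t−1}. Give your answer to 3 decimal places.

First differences Δz: 2.8, -1.4, -2.9, -0.1, 6.9, 2.1, -7.4, 6.0, 0.2, 2.0
Mean of differences = 0.8200
Numerator Σ(Δz_t−Δz̄)(Δz_{t+1}−Δz̄) = -47.5704
Denominator Σ(Δz_t−Δz̄)² = 158.3160
r_1(Δz) = -47.5704 / 158.3160 = -0.300

-0.300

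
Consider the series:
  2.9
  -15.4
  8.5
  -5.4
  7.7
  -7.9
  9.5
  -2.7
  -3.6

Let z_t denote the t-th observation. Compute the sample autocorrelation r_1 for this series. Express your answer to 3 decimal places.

Mean z̄ = (2.9 − 15.4 + 8.5 − 5.4 + 7.7 − 7.9 + 9.5 − 2.7 − 3.6)/9 = -0.7111
Numerator Σ_{t=1}^{8}(z_t−z̄)(z_{t+1}−z̄) = -419.4090
Denominator Σ(z_t−z̄)² = 574.6289
r_1 = -419.4090 / 574.6289 = -0.730

-0.730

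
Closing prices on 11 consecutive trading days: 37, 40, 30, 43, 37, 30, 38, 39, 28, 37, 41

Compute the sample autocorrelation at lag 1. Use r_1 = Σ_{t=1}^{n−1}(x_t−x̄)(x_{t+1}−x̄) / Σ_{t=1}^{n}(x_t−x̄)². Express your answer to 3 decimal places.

Mean x̄ = (37 + 40 + 30 + 43 + 37 + 30 + 38 + 39 + 28 + 37 + 41)/11 = 36.3636
Numerator Σ_{t=1}^{10}(x_t−x̄)(x_{t+1}−x̄) = -93.4050
Denominator Σ(x_t−x̄)² = 240.5455
r_1 = -93.4050 / 240.5455 = -0.388

-0.388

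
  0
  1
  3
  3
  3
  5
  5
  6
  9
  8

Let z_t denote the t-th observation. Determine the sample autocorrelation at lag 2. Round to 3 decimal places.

Mean z̄ = (0 + 1 + 3 + 3 + 3 + 5 + 5 + 6 + 9 + 8)/10 = 4.3000
Numerator Σ_{t=1}^{8}(z_t−z̄)(z_{t+2}−z̄) = 20.5200
Denominator Σ(z_t−z̄)² = 74.1000
r_2 = 20.5200 / 74.1000 = 0.277

0.277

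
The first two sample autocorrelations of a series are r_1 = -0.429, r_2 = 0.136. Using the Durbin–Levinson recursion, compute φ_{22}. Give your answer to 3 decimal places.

φ_{22} = (r_2 − r_1²) / (1 − r_1²)
r_1² = (-0.429)² = 0.184041
Numerator = 0.136 − 0.1840 = -0.0480; denominator = 1 − 0.1840 = 0.8160
φ_{22} = -0.0480 / 0.8160 = -0.059

-0.059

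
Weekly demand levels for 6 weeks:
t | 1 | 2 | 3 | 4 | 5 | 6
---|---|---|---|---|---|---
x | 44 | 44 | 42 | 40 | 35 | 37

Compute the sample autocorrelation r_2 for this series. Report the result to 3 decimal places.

Mean x̄ = (44 + 44 + 42 + 40 + 35 + 37)/6 = 40.3333
Σ(x_t−x̄)(x_{t+2}−x̄) = (6.1111) + (-1.2222) + (-8.8889) + (1.1111) = -2.8889
Denominator Σ(x_t−x̄)² = 69.3333
r_2 = -2.8889 / 69.3333 = -0.042

-0.042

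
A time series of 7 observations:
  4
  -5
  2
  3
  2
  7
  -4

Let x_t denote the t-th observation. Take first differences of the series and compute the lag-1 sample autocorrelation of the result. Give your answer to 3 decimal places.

First differences Δx: -9, 7, 1, -1, 5, -11
Mean of differences = -1.3333
Numerator Σ(Δx_t−Δx̄)(Δx_{t+1}−Δx̄) = -102.7778
Denominator Σ(Δx_t−Δx̄)² = 267.3333
r_1(Δx) = -102.7778 / 267.3333 = -0.384

-0.384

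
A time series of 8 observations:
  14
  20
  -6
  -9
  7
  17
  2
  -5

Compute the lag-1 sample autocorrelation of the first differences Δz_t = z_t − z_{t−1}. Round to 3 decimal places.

-0.052

First differences Δz: 6, -26, -3, 16, 10, -15, -7
Mean of differences = -2.7143
Numerator Σ(Δz_t−Δz̄)(Δz_{t+1}−Δz̄) = -67.2245
Denominator Σ(Δz_t−Δz̄)² = 1299.4286
r_1(Δz) = -67.2245 / 1299.4286 = -0.052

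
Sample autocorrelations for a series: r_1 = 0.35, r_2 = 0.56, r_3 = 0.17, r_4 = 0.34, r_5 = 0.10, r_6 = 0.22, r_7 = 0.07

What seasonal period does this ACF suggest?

The largest autocorrelation is r_2 = 0.56; the remaining lags stay at or below 0.35.
The dominant spike at lag 2 indicates a seasonal period of 2.

2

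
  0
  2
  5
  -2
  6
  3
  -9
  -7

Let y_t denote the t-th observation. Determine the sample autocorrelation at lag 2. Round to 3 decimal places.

Mean ȳ = (0 + 2 + 5 − 2 + 6 + 3 − 9 − 7)/8 = -0.2500
Σ(y_t−ȳ)(y_{t+2}−ȳ) = (1.3125) + (-3.9375) + (32.8125) + (-5.6875) + (-54.6875) + (-21.9375) = -52.1250
Denominator Σ(y_t−ȳ)² = 207.5000
r_2 = -52.1250 / 207.5000 = -0.251

-0.251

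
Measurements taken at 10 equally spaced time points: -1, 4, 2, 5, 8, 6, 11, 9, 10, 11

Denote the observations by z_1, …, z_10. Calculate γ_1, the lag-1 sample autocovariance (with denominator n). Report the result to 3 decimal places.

Mean z̄ = (-1 + 4 + 2 + 5 + 8 + 6 + 11 + 9 + 10 + 11)/10 = 6.5000
Σ_{t=1}^{9}(z_t−z̄)(z_{t+1}−z̄) = 67.2500
γ_1 = 67.2500 / 10 = 6.725

6.725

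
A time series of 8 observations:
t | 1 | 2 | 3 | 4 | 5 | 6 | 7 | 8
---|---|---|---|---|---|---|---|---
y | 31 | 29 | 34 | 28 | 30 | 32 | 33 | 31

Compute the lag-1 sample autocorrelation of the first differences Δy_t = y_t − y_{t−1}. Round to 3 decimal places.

First differences Δy: -2, 5, -6, 2, 2, 1, -2
Mean of differences = 0.0000
Numerator Σ(Δy_t−Δȳ)(Δy_{t+1}−Δȳ) = -48.0000
Denominator Σ(Δy_t−Δȳ)² = 78.0000
r_1(Δy) = -48.0000 / 78.0000 = -0.615

-0.615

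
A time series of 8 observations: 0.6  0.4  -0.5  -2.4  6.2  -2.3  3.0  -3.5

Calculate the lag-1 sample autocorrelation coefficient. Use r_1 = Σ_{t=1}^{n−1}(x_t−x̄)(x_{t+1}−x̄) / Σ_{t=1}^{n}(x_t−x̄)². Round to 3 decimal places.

Mean x̄ = (0.6 + 0.4 − 0.5 − 2.4 + 6.2 − 2.3 + 3.0 − 3.5)/8 = 0.1875
Deviations from mean: 0.4125, 0.2125, -0.6875, -2.5875, 6.0125, -2.4875, 2.8125, -3.6875
Σ(x_t−x̄)(x_{t+1}−x̄) = (0.0877) + (-0.1461) + (1.7789) + (-15.5573) + (-14.9561) + (-6.9961) + (-10.3711) = -46.1602
Denominator Σ(x_t−x̄)² = 71.2288
r_1 = -46.1602 / 71.2288 = -0.648

-0.648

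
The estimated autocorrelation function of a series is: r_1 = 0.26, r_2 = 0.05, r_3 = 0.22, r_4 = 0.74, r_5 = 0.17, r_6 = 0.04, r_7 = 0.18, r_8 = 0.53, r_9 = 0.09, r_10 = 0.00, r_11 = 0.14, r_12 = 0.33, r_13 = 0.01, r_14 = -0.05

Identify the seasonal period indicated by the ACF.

The largest autocorrelation is r_4 = 0.74, with weaker echoes at lags 8 (0.53) and 12 (0.33); the remaining lags stay at or below 0.26. The elevated value at lag 1 (0.26), dropping to 0.05 at lag 2, reflects decaying short-term dependence rather than seasonality.
The dominant spike at lag 4 indicates a seasonal period of 4.

4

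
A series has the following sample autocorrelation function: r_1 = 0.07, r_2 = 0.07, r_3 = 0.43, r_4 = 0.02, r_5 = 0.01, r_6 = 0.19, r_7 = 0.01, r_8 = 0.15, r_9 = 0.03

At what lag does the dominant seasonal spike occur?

The largest autocorrelation is r_3 = 0.43, with a weaker echo at lag 6 (0.19); the remaining lags stay at or below 0.15.
The dominant spike at lag 3 indicates a seasonal period of 3.

3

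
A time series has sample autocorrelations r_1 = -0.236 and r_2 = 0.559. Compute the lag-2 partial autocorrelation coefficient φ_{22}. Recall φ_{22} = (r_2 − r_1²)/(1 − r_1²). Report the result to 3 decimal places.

φ_{22} = (r_2 − r_1²) / (1 − r_1²)
r_1² = (-0.236)² = 0.055696
Numerator = 0.559 − 0.0557 = 0.5033; denominator = 1 − 0.0557 = 0.9443
φ_{22} = 0.5033 / 0.9443 = 0.533

0.533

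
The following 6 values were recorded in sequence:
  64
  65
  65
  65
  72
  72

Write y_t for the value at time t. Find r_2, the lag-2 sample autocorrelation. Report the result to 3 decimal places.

-0.133

Mean ȳ = (64 + 65 + 65 + 65 + 72 + 72)/6 = 67.1667
Deviations from mean: -3.1667, -2.1667, -2.1667, -2.1667, 4.8333, 4.8333
Numerator Σ_{t=1}^{4}(y_t−ȳ)(y_{t+2}−ȳ) = -9.3889
Denominator Σ(y_t−ȳ)² = 70.8333
r_2 = -9.3889 / 70.8333 = -0.133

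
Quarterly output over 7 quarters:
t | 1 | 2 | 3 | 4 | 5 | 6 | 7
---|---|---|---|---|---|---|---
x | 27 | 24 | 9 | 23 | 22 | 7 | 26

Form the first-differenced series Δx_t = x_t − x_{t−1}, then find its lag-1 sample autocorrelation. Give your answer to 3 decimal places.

-0.444

First differences Δx: -3, -15, 14, -1, -15, 19
Mean of differences = -0.1667
Numerator Σ(Δx_t−Δx̄)(Δx_{t+1}−Δx̄) = -451.8611
Denominator Σ(Δx_t−Δx̄)² = 1016.8333
r_1(Δx) = -451.8611 / 1016.8333 = -0.444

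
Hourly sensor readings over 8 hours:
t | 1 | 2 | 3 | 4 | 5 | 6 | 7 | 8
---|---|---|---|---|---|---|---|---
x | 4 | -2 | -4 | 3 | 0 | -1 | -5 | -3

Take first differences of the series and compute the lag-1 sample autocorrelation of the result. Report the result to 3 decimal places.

First differences Δx: -6, -2, 7, -3, -1, -4, 2
Mean of differences = -1.0000
Numerator Σ(Δx_t−Δx̄)(Δx_{t+1}−Δx̄) = -28.0000
Denominator Σ(Δx_t−Δx̄)² = 112.0000
r_1(Δx) = -28.0000 / 112.0000 = -0.250

-0.250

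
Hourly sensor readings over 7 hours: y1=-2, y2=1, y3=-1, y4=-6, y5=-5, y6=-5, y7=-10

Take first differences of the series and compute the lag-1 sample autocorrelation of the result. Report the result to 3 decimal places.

First differences Δy: 3, -2, -5, 1, 0, -5
Mean of differences = -1.3333
Numerator Σ(Δy_t−Δȳ)(Δy_{t+1}−Δȳ) = -10.7778
Denominator Σ(Δy_t−Δȳ)² = 53.3333
r_1(Δy) = -10.7778 / 53.3333 = -0.202

-0.202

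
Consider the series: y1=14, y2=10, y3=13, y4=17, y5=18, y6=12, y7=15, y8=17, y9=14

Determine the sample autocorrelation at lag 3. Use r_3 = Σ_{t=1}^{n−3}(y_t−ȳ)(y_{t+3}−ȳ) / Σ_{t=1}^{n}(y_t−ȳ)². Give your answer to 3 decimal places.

-0.033

Mean ȳ = (14 + 10 + 13 + 17 + 18 + 12 + 15 + 17 + 14)/9 = 14.4444
Numerator Σ_{t=1}^{6}(y_t−ȳ)(y_{t+3}−ȳ) = -1.8148
Denominator Σ(y_t−ȳ)² = 54.2222
r_3 = -1.8148 / 54.2222 = -0.033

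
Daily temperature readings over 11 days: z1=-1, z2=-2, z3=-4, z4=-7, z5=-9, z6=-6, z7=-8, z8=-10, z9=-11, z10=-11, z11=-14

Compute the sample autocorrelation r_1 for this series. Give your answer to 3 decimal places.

Mean z̄ = (-1 − 2 − 4 − 7 − 9 − 6 − 8 − 10 − 11 − 11 − 14)/11 = -7.5455
Numerator Σ_{t=1}^{10}(z_t−z̄)(z_{t+1}−z̄) = 97.9752
Denominator Σ(z_t−z̄)² = 162.7273
r_1 = 97.9752 / 162.7273 = 0.602

0.602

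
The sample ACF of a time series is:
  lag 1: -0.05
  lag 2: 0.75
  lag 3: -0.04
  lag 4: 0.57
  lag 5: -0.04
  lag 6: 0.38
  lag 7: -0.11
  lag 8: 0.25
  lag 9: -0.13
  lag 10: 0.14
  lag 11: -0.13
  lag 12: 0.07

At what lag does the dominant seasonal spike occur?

The largest autocorrelation is r_2 = 0.75, with weaker echoes at lags 4 (0.57), 6 (0.38) and 8 (0.25); the remaining lags stay at or below 0.14.
The dominant spike at lag 2 indicates a seasonal period of 2.

2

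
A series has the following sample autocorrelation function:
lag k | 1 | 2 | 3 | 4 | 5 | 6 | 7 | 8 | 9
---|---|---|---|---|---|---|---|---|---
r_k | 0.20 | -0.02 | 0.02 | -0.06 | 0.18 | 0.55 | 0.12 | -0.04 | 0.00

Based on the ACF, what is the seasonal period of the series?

6

The largest autocorrelation is r_6 = 0.55; the remaining lags stay at or below 0.20.
The dominant spike at lag 6 indicates a seasonal period of 6.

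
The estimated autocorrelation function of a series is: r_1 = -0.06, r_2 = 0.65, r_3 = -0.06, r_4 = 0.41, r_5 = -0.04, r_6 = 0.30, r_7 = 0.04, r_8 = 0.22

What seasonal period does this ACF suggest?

2

The largest autocorrelation is r_2 = 0.65, with weaker echoes at lags 4 (0.41), 6 (0.30) and 8 (0.22); the remaining lags stay at or below 0.04.
The dominant spike at lag 2 indicates a seasonal period of 2.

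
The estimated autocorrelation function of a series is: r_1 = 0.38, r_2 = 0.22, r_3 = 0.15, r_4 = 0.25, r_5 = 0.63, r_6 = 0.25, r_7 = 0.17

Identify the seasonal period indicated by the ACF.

The largest autocorrelation is r_5 = 0.63; the remaining lags stay at or below 0.38. The elevated value at lag 1 (0.38), dropping to 0.22 at lag 2, reflects decaying short-term dependence rather than seasonality.
The dominant spike at lag 5 indicates a seasonal period of 5.

5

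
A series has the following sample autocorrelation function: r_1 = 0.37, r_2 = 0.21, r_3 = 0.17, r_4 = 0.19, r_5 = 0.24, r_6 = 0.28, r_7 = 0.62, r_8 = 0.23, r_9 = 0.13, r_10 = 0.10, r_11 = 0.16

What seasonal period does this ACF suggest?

7

The largest autocorrelation is r_7 = 0.62; the remaining lags stay at or below 0.37. The elevated value at lag 1 (0.37), dropping to 0.21 at lag 2, reflects decaying short-term dependence rather than seasonality.
The dominant spike at lag 7 indicates a seasonal period of 7.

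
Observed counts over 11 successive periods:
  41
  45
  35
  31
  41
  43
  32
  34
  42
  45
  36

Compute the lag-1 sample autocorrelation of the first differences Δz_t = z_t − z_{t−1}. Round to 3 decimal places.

First differences Δz: 4, -10, -4, 10, 2, -11, 2, 8, 3, -9
Mean of differences = -0.5000
Numerator Σ(Δz_t−Δz̄)(Δz_{t+1}−Δz̄) = -51.2500
Denominator Σ(Δz_t−Δz̄)² = 512.5000
r_1(Δz) = -51.2500 / 512.5000 = -0.100

-0.100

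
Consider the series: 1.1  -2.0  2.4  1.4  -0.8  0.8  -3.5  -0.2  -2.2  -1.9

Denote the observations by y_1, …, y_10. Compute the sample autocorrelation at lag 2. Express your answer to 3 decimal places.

0.287

Mean ȳ = (1.1 − 2.0 + 2.4 + 1.4 − 0.8 + 0.8 − 3.5 − 0.2 − 2.2 − 1.9)/10 = -0.4900
Numerator Σ_{t=1}^{8}(y_t−ȳ)(y_{t+2}−ȳ) = 9.3288
Denominator Σ(y_t−ȳ)² = 32.5490
r_2 = 9.3288 / 32.5490 = 0.287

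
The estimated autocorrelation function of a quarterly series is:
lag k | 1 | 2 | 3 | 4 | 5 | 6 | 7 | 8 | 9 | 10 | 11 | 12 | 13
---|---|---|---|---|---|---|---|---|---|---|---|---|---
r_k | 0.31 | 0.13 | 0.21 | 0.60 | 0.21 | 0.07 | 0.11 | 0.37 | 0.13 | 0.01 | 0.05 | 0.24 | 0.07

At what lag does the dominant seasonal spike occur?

The largest autocorrelation is r_4 = 0.60, with a weaker echo at lag 8 (0.37); the remaining lags stay at or below 0.31. The elevated value at lag 1 (0.31), dropping to 0.13 at lag 2, reflects decaying short-term dependence rather than seasonality.
The dominant spike at lag 4 indicates a seasonal period of 4.

4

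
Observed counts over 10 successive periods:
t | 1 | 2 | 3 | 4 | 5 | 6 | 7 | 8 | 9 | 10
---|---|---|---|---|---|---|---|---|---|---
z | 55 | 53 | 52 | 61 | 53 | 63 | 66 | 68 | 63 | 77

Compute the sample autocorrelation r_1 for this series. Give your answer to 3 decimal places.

0.336

Mean z̄ = (55 + 53 + 52 + 61 + 53 + 63 + 66 + 68 + 63 + 77)/10 = 61.1000
Numerator Σ_{t=1}^{9}(z_t−z̄)(z_{t+1}−z̄) = 195.8900
Denominator Σ(z_t−z̄)² = 582.9000
r_1 = 195.8900 / 582.9000 = 0.336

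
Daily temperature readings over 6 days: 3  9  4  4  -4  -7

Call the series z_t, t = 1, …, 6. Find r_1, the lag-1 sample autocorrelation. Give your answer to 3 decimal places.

Mean z̄ = (3 + 9 + 4 + 4 − 4 − 7)/6 = 1.5000
Σ(z_t−z̄)(z_{t+1}−z̄) = (11.2500) + (18.7500) + (6.2500) + (-13.7500) + (46.7500) = 69.2500
Denominator Σ(z_t−z̄)² = 173.5000
r_1 = 69.2500 / 173.5000 = 0.399

0.399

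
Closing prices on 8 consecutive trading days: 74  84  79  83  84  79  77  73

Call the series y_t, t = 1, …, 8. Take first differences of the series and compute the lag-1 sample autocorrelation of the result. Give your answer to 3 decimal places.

First differences Δy: 10, -5, 4, 1, -5, -2, -4
Mean of differences = -0.1429
Numerator Σ(Δy_t−Δȳ)(Δy_{t+1}−Δȳ) = -54.0204
Denominator Σ(Δy_t−Δȳ)² = 186.8571
r_1(Δy) = -54.0204 / 186.8571 = -0.289

-0.289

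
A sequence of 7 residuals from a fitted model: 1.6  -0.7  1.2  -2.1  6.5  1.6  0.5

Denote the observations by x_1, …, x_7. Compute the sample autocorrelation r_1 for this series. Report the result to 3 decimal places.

-0.379

Mean x̄ = (1.6 − 0.7 + 1.2 − 2.1 + 6.5 + 1.6 + 0.5)/7 = 1.2286
Deviations from mean: 0.3714, -1.9286, -0.0286, -3.3286, 5.2714, 0.3714, -0.7286
Numerator Σ_{t=1}^{6}(x_t−x̄)(x_{t+1}−x̄) = -16.4251
Denominator Σ(x_t−x̄)² = 43.3943
r_1 = -16.4251 / 43.3943 = -0.379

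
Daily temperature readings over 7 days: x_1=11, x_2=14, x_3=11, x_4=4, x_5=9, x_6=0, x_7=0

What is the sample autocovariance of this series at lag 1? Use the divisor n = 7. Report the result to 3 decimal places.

Mean x̄ = (11 + 14 + 11 + 4 + 9 + 0 + 0)/7 = 7.0000
Σ_{t=1}^{6}(x_t−x̄)(x_{t+1}−x̄) = 73.0000
γ_1 = 73.0000 / 7 = 10.429

10.429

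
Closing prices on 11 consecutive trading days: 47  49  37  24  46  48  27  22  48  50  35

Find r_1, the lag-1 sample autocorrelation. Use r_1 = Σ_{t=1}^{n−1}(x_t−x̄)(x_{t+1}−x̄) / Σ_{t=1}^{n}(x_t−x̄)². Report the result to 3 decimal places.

Mean x̄ = (47 + 49 + 37 + 24 + 46 + 48 + 27 + 22 + 48 + 50 + 35)/11 = 39.3636
Numerator Σ_{t=1}^{10}(x_t−x̄)(x_{t+1}−x̄) = 45.8678
Denominator Σ(x_t−x̄)² = 1172.5455
r_1 = 45.8678 / 1172.5455 = 0.039

0.039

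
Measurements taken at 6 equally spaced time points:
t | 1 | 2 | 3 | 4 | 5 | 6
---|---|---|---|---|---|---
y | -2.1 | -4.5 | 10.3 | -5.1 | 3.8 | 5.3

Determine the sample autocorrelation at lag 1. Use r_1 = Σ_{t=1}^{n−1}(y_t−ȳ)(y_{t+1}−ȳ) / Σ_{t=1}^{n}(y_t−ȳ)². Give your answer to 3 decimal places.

Mean ȳ = (-2.1 − 4.5 + 10.3 − 5.1 + 3.8 + 5.3)/6 = 1.2833
Deviations from mean: -3.3833, -5.7833, 9.0167, -6.3833, 2.5167, 4.0167
Numerator Σ_{t=1}^{5}(y_t−ȳ)(y_{t+1}−ȳ) = -96.0919
Denominator Σ(y_t−ȳ)² = 189.4083
r_1 = -96.0919 / 189.4083 = -0.507

-0.507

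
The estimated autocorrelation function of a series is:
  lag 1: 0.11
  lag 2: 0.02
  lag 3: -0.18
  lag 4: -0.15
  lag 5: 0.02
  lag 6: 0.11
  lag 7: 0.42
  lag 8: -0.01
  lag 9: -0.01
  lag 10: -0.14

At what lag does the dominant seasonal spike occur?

7

The largest autocorrelation is r_7 = 0.42; the remaining lags stay at or below 0.11.
The dominant spike at lag 7 indicates a seasonal period of 7.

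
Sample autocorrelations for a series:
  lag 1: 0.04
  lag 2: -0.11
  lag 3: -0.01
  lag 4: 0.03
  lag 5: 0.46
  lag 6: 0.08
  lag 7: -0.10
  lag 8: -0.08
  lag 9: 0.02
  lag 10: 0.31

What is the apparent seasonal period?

The largest autocorrelation is r_5 = 0.46, with a weaker echo at lag 10 (0.31); the remaining lags stay at or below 0.08.
The dominant spike at lag 5 indicates a seasonal period of 5.

5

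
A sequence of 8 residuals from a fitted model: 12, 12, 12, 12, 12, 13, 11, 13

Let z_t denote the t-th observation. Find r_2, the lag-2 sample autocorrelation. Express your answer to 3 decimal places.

Mean z̄ = (12 + 12 + 12 + 12 + 12 + 13 + 11 + 13)/8 = 12.1250
Deviations from mean: -0.1250, -0.1250, -0.1250, -0.1250, -0.1250, 0.8750, -1.1250, 0.8750
Numerator Σ_{t=1}^{6}(z_t−z̄)(z_{t+2}−z̄) = 0.8438
Denominator Σ(z_t−z̄)² = 2.8750
r_2 = 0.8438 / 2.8750 = 0.293

0.293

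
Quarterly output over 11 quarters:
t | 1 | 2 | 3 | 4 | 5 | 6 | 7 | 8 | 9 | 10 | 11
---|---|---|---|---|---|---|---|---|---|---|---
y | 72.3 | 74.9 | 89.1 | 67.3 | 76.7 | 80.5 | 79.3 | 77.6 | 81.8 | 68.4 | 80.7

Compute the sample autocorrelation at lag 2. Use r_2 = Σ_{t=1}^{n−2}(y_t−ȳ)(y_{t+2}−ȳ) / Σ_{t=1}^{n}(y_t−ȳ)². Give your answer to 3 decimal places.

-0.129

Mean ȳ = (72.3 + 74.9 + 89.1 + 67.3 + 76.7 + 80.5 + 79.3 + 77.6 + 81.8 + 68.4 + 80.7)/11 = 77.1455
Numerator Σ_{t=1}^{9}(y_t−ȳ)(y_{t+2}−ȳ) = -51.0069
Denominator Σ(y_t−ȳ)² = 395.4473
r_2 = -51.0069 / 395.4473 = -0.129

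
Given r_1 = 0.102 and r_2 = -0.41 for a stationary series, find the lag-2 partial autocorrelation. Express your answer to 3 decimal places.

-0.425

φ_{22} = (r_2 − r_1²) / (1 − r_1²)
r_1² = (0.102)² = 0.010404
Numerator = -0.41 − 0.0104 = -0.4204; denominator = 1 − 0.0104 = 0.9896
φ_{22} = -0.4204 / 0.9896 = -0.425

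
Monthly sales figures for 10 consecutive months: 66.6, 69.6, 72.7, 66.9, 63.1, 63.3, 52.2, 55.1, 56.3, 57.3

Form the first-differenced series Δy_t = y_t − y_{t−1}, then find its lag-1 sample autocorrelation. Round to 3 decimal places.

-0.167

First differences Δy: 3.0, 3.1, -5.8, -3.8, 0.2, -11.1, 2.9, 1.2, 1.0
Mean of differences = -1.0333
Numerator Σ(Δy_t−Δȳ)(Δy_{t+1}−Δȳ) = -31.9411
Denominator Σ(Δy_t−Δȳ)² = 191.1800
r_1(Δy) = -31.9411 / 191.1800 = -0.167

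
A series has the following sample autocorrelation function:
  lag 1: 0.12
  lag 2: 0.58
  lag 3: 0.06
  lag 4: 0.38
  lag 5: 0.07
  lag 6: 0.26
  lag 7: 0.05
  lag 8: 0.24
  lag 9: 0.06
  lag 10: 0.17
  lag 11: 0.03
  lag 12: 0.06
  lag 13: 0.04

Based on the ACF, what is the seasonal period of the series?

2

The largest autocorrelation is r_2 = 0.58, with weaker echoes at lags 4 (0.38), 6 (0.26), 8 (0.24) and 10 (0.17); the remaining lags stay at or below 0.12.
The dominant spike at lag 2 indicates a seasonal period of 2.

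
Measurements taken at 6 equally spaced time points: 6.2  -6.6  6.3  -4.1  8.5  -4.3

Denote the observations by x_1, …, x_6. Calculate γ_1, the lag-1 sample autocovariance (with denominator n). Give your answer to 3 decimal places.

Mean x̄ = (6.2 − 6.6 + 6.3 − 4.1 + 8.5 − 4.3)/6 = 1.0000
Deviations: 5.2000, -7.6000, 5.3000, -5.1000, 7.5000, -5.3000
Σ_{t=1}^{5}(x_t−x̄)(x_{t+1}−x̄) = -184.8300
γ_1 = -184.8300 / 6 = -30.805

-30.805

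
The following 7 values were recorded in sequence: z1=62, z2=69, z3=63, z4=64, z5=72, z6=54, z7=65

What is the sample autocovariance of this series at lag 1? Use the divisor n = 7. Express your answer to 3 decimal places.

-15.044

Mean z̄ = (62 + 69 + 63 + 64 + 72 + 54 + 65)/7 = 64.1429
Σ_{t=1}^{6}(z_t−z̄)(z_{t+1}−z̄) = -105.3061
γ_1 = -105.3061 / 7 = -15.044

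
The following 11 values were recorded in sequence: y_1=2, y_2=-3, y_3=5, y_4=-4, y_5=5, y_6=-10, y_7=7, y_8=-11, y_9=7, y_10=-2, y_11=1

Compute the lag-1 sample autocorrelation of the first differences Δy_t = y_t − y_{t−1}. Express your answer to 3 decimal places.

First differences Δy: -5, 8, -9, 9, -15, 17, -18, 18, -9, 3
Mean of differences = -0.1000
Numerator Σ(Δy_t−Δȳ)(Δy_{t+1}−Δȳ) = -1401.9100
Denominator Σ(Δy_t−Δȳ)² = 1502.9000
r_1(Δy) = -1401.9100 / 1502.9000 = -0.933

-0.933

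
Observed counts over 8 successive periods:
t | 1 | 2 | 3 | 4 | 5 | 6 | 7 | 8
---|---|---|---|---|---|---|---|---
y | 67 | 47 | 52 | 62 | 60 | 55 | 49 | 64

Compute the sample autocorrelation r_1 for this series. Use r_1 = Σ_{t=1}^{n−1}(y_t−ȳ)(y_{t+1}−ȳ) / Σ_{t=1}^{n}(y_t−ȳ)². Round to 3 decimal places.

-0.282

Mean ȳ = (67 + 47 + 52 + 62 + 60 + 55 + 49 + 64)/8 = 57.0000
Numerator Σ_{t=1}^{7}(y_t−ȳ)(y_{t+1}−ȳ) = -106.0000
Denominator Σ(y_t−ȳ)² = 376.0000
r_1 = -106.0000 / 376.0000 = -0.282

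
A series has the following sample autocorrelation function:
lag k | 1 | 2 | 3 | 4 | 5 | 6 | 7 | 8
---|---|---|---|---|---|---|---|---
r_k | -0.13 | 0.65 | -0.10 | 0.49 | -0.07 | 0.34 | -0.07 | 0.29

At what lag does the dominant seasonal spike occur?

2

The largest autocorrelation is r_2 = 0.65, with weaker echoes at lags 4 (0.49), 6 (0.34) and 8 (0.29); the remaining lags stay at or below -0.07.
The dominant spike at lag 2 indicates a seasonal period of 2.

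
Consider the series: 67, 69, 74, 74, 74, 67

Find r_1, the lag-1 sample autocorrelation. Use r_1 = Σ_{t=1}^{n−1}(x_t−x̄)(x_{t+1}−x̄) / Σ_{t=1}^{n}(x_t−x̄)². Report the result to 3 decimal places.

Mean x̄ = (67 + 69 + 74 + 74 + 74 + 67)/6 = 70.8333
Deviations from mean: -3.8333, -1.8333, 3.1667, 3.1667, 3.1667, -3.8333
Σ(x_t−x̄)(x_{t+1}−x̄) = (7.0278) + (-5.8056) + (10.0278) + (10.0278) + (-12.1389) = 9.1389
Denominator Σ(x_t−x̄)² = 62.8333
r_1 = 9.1389 / 62.8333 = 0.145

0.145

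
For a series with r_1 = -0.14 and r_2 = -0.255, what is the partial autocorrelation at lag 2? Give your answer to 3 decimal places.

φ_{22} = (r_2 − r_1²) / (1 − r_1²)
r_1² = (-0.14)² = 0.0196
Numerator = -0.255 − 0.0196 = -0.2746; denominator = 1 − 0.0196 = 0.9804
φ_{22} = -0.2746 / 0.9804 = -0.280

-0.280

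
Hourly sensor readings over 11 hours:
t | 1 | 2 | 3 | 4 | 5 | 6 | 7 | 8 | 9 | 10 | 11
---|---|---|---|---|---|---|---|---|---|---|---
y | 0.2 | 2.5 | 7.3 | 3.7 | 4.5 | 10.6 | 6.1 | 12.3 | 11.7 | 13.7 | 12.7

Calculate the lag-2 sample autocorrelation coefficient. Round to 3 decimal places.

Mean ȳ = (0.2 + 2.5 + 7.3 + 3.7 + 4.5 + 10.6 + 6.1 + 12.3 + 11.7 + 13.7 + 12.7)/11 = 7.7545
Numerator Σ_{t=1}^{9}(y_t−ȳ)(y_{t+2}−ȳ) = 73.0086
Denominator Σ(y_t−ȳ)² = 218.7873
r_2 = 73.0086 / 218.7873 = 0.334

0.334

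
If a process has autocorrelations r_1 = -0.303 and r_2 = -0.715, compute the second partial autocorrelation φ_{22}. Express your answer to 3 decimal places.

φ_{22} = (r_2 − r_1²) / (1 − r_1²)
r_1² = (-0.303)² = 0.091809
Numerator = -0.715 − 0.0918 = -0.8068; denominator = 1 − 0.0918 = 0.9082
φ_{22} = -0.8068 / 0.9082 = -0.888

-0.888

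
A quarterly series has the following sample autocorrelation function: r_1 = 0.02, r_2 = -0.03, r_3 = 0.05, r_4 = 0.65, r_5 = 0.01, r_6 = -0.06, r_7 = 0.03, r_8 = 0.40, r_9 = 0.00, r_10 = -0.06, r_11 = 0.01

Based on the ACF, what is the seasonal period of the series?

4

The largest autocorrelation is r_4 = 0.65, with a weaker echo at lag 8 (0.40); the remaining lags stay at or below 0.05.
The dominant spike at lag 4 indicates a seasonal period of 4.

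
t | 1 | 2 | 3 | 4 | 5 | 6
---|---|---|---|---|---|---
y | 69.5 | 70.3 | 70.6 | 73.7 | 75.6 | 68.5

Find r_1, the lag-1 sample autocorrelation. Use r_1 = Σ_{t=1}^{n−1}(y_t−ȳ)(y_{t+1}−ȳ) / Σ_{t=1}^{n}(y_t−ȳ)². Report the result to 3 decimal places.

Mean ȳ = (69.5 + 70.3 + 70.6 + 73.7 + 75.6 + 68.5)/6 = 71.3667
Numerator Σ_{t=1}^{5}(y_t−ȳ)(y_{t+1}−ȳ) = -1.2378
Denominator Σ(y_t−ȳ)² = 36.7933
r_1 = -1.2378 / 36.7933 = -0.034

-0.034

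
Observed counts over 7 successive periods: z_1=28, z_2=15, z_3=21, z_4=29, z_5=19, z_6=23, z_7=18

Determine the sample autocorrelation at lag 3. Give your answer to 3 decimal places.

0.217

Mean z̄ = (28 + 15 + 21 + 29 + 19 + 23 + 18)/7 = 21.8571
Deviations from mean: 6.1429, -6.8571, -0.8571, 7.1429, -2.8571, 1.1429, -3.8571
Σ(z_t−z̄)(z_{t+3}−z̄) = (43.8776) + (19.5918) + (-0.9796) + (-27.5510) = 34.9388
Denominator Σ(z_t−z̄)² = 160.8571
r_3 = 34.9388 / 160.8571 = 0.217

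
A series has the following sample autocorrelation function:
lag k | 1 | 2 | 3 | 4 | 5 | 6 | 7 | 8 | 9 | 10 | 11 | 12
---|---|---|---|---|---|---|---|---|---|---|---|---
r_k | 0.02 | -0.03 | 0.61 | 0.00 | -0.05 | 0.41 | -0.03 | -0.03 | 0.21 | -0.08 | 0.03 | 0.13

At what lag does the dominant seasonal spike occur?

The largest autocorrelation is r_3 = 0.61, with weaker echoes at lags 6 (0.41) and 9 (0.21); the remaining lags stay at or below 0.13.
The dominant spike at lag 3 indicates a seasonal period of 3.

3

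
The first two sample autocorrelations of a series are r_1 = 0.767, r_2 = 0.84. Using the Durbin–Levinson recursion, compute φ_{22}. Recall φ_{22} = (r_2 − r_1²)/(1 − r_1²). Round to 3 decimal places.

φ_{22} = (r_2 − r_1²) / (1 − r_1²)
r_1² = (0.767)² = 0.588289
Numerator = 0.84 − 0.5883 = 0.2517; denominator = 1 − 0.5883 = 0.4117
φ_{22} = 0.2517 / 0.4117 = 0.611

0.611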